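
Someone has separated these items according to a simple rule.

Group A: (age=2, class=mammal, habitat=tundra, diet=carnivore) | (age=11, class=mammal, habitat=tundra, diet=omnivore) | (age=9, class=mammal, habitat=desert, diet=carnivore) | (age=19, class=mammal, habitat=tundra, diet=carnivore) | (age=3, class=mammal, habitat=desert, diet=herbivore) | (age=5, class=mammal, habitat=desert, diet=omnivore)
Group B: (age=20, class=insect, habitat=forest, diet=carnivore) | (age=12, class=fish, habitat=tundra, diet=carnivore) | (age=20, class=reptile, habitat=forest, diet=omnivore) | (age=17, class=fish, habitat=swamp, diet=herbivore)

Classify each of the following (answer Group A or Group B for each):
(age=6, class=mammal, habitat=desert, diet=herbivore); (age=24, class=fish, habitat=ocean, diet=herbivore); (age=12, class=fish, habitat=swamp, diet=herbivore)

Group A, Group B, Group B

Checking candidate rules against both groups, what survives is: class is mammal.
(age=6, class=mammal, habitat=desert, diet=herbivore): class is mammal, checks out → Group A. (age=24, class=fish, habitat=ocean, diet=herbivore): class is fish, does not satisfy this → Group B. (age=12, class=fish, habitat=swamp, diet=herbivore): class is fish, does not satisfy this → Group B.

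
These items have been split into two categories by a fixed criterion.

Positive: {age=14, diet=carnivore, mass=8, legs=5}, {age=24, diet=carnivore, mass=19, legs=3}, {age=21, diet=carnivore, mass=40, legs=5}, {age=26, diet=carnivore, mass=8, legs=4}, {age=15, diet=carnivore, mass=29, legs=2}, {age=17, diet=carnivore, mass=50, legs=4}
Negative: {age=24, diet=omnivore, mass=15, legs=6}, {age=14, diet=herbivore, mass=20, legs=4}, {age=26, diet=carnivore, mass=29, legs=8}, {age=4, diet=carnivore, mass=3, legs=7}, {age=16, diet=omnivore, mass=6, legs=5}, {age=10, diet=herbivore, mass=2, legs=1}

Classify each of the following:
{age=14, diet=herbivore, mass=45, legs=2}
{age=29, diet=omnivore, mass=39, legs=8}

The classifier is using: diet is carnivore AND legs ≤ 5.
{age=14, diet=herbivore, mass=45, legs=2} → diet is herbivore, legs = 2 → Negative.
{age=29, diet=omnivore, mass=39, legs=8} → diet is omnivore, legs = 8 → Negative.

Negative, Negative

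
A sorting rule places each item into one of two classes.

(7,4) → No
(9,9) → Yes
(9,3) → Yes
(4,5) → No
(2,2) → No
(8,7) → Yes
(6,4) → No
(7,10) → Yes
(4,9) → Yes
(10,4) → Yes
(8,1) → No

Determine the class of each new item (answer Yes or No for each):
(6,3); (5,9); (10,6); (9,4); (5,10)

No, Yes, Yes, Yes, Yes

The rule appears to be: sum ≥ 12.
(6,3) — 6+3 = 9, hence No. (5,9) — 5+9 = 14, hence Yes. (10,6) — 10+6 = 16, hence Yes. (9,4) — 9+4 = 13, hence Yes. (5,10) — 5+10 = 15, hence Yes.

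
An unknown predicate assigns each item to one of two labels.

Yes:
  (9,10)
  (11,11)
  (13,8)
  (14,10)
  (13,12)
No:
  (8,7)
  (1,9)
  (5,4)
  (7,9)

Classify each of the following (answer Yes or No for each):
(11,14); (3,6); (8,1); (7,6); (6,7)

Yes, No, No, No, No

Every 'Yes' example satisfies: sum ≥ 19. None of the 'No' examples do.
(11,14) — 11+14 = 25, hence Yes.
(3,6) — 3+6 = 9, hence No.
(8,1) — 8+1 = 9, hence No.
(7,6) — 7+6 = 13, hence No.
(6,7) — 6+7 = 13, hence No.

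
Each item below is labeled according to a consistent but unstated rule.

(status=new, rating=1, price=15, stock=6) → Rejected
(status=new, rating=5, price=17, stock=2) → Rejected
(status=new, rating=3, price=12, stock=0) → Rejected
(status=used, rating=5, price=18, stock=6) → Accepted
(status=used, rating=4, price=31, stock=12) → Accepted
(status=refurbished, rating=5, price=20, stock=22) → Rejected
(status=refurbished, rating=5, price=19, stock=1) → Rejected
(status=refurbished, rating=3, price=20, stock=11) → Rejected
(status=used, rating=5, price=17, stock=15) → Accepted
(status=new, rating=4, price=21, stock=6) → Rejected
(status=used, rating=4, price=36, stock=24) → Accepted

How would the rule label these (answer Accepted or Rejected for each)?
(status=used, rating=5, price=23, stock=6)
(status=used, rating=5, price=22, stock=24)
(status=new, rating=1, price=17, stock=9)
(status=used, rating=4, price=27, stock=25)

Accepted, Accepted, Rejected, Accepted

'Accepted' ⟺ status is used.
(status=used, rating=5, price=23, stock=6): Accepted (status is used). (status=used, rating=5, price=22, stock=24): Accepted (status is used). (status=new, rating=1, price=17, stock=9): Rejected (status is new). (status=used, rating=4, price=27, stock=25): Accepted (status is used).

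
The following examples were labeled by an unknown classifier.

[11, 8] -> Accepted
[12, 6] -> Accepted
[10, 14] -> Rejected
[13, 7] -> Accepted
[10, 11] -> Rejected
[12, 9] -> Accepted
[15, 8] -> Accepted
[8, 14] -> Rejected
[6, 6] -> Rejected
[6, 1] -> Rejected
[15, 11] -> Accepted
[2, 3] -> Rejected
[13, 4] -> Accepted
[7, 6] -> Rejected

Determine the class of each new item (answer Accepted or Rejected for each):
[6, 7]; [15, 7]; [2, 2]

Rejected, Accepted, Rejected

Rule: first ≥ 11. This holds for each 'Accepted' example and fails for each 'Rejected' one.
[6, 7] → first 6 → Rejected.
[15, 7] → first 15 → Accepted.
[2, 2] → first 2 → Rejected.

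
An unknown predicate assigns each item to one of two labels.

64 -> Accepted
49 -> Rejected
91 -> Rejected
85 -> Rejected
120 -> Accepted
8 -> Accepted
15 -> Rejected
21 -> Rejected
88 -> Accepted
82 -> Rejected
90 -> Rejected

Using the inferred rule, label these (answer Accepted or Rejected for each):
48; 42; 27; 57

Accepted, Rejected, Rejected, Rejected

Every 'Accepted' example satisfies: multiple of 4. None of the 'Rejected' examples do.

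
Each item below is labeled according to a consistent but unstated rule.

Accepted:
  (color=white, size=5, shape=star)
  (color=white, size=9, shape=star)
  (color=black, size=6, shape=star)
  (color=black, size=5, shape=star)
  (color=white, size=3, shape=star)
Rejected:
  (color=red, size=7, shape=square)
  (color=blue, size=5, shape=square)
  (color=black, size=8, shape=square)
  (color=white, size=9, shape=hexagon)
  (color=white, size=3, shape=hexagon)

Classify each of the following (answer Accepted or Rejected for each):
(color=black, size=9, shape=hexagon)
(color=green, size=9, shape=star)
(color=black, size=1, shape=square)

Rejected, Accepted, Rejected

Checking candidate rules against both groups, what survives is: shape is star.
(color=black, size=9, shape=hexagon) → shape is hexagon → Rejected. (color=green, size=9, shape=star) → shape is star → Accepted. (color=black, size=1, shape=square) → shape is square → Rejected.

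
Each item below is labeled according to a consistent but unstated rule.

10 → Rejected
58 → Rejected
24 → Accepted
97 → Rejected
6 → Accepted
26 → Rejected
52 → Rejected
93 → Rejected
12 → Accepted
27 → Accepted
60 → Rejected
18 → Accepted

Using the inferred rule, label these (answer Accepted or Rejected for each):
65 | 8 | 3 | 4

Rejected, Rejected, Accepted, Rejected

Every 'Accepted' example satisfies: multiple of 3 AND at most 27. None of the 'Rejected' examples do.
65 — 65 = 3·21 + 2, 65 > 27, hence Rejected.
8 — 8 = 3·2 + 2, 8 ≤ 27, hence Rejected.
3 — 3 = 3·1, 3 ≤ 27, hence Accepted.
4 — 4 = 3·1 + 1, 4 ≤ 27, hence Rejected.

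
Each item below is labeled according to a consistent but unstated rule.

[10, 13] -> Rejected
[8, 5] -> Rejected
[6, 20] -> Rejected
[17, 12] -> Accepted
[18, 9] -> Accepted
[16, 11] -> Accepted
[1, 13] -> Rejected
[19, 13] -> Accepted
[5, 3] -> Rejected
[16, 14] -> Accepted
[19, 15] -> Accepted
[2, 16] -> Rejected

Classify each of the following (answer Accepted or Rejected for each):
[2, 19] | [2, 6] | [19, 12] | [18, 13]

Rejected, Rejected, Accepted, Accepted

One predicate separates the groups cleanly: sum ≥ 27.
Rejected: [2, 19], since 2+19 = 21. Rejected: [2, 6], since 2+6 = 8. Accepted: [19, 12], since 19+12 = 31. Accepted: [18, 13], since 18+13 = 31.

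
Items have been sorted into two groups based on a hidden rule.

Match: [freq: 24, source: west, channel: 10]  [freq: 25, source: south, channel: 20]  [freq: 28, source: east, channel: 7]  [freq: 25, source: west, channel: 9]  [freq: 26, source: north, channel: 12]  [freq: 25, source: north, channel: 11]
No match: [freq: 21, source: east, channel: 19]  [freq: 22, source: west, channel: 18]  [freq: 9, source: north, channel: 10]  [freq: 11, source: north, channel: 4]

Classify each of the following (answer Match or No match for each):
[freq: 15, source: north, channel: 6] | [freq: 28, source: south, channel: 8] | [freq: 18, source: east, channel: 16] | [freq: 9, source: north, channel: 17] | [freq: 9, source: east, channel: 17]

No match, Match, No match, No match, No match

All 'Match' examples share one property — freq ≥ 24 — and every 'No match' example lacks it.
[freq: 15, source: north, channel: 6]: freq = 15, does not pass → No match. [freq: 28, source: south, channel: 8]: freq = 28, fits → Match. [freq: 18, source: east, channel: 16]: freq = 18, does not pass → No match. [freq: 9, source: north, channel: 17]: freq = 9, does not pass → No match. [freq: 9, source: east, channel: 17]: freq = 9, does not pass → No match.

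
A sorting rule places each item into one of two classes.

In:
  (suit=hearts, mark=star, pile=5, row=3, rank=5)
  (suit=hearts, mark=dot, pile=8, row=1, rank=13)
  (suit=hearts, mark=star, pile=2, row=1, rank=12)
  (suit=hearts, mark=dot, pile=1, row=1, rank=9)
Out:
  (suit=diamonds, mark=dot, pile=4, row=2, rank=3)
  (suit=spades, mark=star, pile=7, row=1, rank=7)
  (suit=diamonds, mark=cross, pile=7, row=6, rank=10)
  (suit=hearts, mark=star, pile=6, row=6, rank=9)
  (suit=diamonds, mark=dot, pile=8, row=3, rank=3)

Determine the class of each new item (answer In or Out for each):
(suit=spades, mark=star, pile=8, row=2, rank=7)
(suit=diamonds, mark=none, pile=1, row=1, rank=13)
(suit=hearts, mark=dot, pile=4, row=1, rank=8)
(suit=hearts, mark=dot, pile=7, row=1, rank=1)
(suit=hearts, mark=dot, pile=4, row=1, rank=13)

The common property of the 'In' items is: suit is hearts AND row ≤ 3. No 'Out' item has it.
(suit=spades, mark=star, pile=8, row=2, rank=7) → suit is spades, row = 2 → Out. (suit=diamonds, mark=none, pile=1, row=1, rank=13) → suit is diamonds, row = 1 → Out. (suit=hearts, mark=dot, pile=4, row=1, rank=8) → suit is hearts, row = 1 → In. (suit=hearts, mark=dot, pile=7, row=1, rank=1) → suit is hearts, row = 1 → In. (suit=hearts, mark=dot, pile=4, row=1, rank=13) → suit is hearts, row = 1 → In.

Out, Out, In, In, In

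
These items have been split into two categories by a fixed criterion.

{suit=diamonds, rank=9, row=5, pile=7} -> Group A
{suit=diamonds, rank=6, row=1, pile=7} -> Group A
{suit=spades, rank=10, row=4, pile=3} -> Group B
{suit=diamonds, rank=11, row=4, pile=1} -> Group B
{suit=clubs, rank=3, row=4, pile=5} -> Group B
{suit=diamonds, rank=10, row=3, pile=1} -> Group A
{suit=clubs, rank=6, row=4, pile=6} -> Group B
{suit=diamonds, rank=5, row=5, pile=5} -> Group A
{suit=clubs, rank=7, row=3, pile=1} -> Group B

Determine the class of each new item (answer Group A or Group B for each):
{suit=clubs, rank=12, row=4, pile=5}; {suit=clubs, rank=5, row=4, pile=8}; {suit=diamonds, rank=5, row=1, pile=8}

'Group A' ⟺ suit is diamonds AND rank ≤ 10.

Group B, Group B, Group A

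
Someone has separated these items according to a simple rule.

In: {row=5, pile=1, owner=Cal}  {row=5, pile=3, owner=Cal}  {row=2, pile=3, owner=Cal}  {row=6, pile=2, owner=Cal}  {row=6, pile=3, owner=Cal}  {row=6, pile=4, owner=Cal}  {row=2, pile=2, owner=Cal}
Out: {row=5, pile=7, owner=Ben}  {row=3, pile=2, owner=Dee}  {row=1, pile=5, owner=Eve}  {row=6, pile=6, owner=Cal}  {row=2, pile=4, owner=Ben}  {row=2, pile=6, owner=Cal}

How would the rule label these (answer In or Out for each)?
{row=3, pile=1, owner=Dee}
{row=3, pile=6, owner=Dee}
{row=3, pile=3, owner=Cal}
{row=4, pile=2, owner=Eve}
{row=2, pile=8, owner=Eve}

Out, Out, In, Out, Out

Rule: owner is Cal AND pile ≤ 4. This holds for each 'In' example and fails for each 'Out' one.
Out: {row=3, pile=1, owner=Dee}, since owner is Dee, pile = 1. Out: {row=3, pile=6, owner=Dee}, since owner is Dee, pile = 6. In: {row=3, pile=3, owner=Cal}, since owner is Cal, pile = 3. Out: {row=4, pile=2, owner=Eve}, since owner is Eve, pile = 2. Out: {row=2, pile=8, owner=Eve}, since owner is Eve, pile = 8.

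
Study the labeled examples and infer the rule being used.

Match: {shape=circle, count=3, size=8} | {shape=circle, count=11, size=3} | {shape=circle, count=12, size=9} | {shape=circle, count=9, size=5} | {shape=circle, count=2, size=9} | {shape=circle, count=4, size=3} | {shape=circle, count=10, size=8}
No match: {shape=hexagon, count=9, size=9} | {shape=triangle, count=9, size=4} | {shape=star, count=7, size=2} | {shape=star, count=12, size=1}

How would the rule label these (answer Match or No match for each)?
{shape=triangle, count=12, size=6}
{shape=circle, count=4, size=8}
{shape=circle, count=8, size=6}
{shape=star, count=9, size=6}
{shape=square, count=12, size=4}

No match, Match, Match, No match, No match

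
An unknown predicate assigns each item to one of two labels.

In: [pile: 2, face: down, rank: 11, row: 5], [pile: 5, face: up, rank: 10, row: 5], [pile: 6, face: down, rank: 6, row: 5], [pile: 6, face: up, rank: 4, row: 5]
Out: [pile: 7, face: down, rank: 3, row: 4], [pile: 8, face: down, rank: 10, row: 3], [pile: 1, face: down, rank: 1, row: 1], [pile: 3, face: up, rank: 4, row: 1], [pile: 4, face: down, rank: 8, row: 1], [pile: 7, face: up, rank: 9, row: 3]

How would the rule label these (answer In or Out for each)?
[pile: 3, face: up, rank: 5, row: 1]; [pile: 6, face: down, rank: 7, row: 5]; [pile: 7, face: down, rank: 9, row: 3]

Out, In, Out

One predicate separates the groups cleanly: row = 5.
[pile: 3, face: up, rank: 5, row: 1]: row = 1 — doesn't qualify, so Out. [pile: 6, face: down, rank: 7, row: 5]: row = 5 — has this property, so In. [pile: 7, face: down, rank: 9, row: 3]: row = 3 — doesn't qualify, so Out.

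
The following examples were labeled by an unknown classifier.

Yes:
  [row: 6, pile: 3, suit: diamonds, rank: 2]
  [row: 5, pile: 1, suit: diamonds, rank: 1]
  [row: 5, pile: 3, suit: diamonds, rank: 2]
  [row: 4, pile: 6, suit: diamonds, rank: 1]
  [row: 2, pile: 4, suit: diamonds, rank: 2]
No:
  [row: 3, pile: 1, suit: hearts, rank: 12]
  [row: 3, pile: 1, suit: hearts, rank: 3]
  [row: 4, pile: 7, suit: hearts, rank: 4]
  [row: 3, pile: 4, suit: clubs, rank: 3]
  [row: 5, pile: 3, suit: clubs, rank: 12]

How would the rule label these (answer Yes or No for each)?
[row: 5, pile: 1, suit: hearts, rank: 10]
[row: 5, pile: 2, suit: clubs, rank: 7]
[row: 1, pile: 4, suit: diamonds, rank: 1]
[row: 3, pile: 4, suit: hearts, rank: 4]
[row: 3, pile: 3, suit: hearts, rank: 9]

No, No, Yes, No, No

The pattern is that an item is 'Yes' exactly when: suit is diamonds.
[row: 5, pile: 1, suit: hearts, rank: 10]: No (suit is hearts). [row: 5, pile: 2, suit: clubs, rank: 7]: No (suit is clubs). [row: 1, pile: 4, suit: diamonds, rank: 1]: Yes (suit is diamonds). [row: 3, pile: 4, suit: hearts, rank: 4]: No (suit is hearts). [row: 3, pile: 3, suit: hearts, rank: 9]: No (suit is hearts).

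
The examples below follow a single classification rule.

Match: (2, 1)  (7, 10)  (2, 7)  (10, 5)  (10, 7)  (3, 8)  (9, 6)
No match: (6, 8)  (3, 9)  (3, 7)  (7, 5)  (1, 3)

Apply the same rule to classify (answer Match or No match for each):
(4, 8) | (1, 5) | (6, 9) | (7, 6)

The pattern is that an item is 'Match' exactly when: sum is odd.

No match, No match, Match, Match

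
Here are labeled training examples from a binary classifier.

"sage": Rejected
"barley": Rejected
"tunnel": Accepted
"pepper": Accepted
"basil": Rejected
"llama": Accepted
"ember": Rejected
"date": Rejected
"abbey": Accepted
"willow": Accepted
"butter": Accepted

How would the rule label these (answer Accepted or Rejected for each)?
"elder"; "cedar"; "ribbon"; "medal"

Rejected, Rejected, Accepted, Rejected

The distinguishing property — has a double letter — holds for all the 'Accepted' cases and none of the 'Rejected' cases.
"elder" — no doubled letter, hence Rejected. "cedar" — no doubled letter, hence Rejected. "ribbon" — 'bb' doubled, hence Accepted. "medal" — no doubled letter, hence Rejected.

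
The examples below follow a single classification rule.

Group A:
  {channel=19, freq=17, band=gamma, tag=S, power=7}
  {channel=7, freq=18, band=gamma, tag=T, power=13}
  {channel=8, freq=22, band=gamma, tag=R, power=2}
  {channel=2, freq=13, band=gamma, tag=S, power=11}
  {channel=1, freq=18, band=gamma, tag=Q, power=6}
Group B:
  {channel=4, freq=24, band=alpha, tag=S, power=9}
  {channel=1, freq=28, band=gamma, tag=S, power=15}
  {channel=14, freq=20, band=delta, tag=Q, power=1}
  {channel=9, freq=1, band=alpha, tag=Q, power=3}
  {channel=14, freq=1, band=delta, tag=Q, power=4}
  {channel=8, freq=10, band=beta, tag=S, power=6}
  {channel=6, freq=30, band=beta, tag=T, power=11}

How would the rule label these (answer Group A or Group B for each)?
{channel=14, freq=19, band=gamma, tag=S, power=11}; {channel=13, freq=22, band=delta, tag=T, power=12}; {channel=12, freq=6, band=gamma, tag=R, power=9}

Group A, Group B, Group A

'Group A' ⟺ band is gamma AND freq ≤ 22.
{channel=14, freq=19, band=gamma, tag=S, power=11}: band is gamma, freq = 19, checks out → Group A. {channel=13, freq=22, band=delta, tag=T, power=12}: band is delta, freq = 22, doesn't qualify → Group B. {channel=12, freq=6, band=gamma, tag=R, power=9}: band is gamma, freq = 6, checks out → Group A.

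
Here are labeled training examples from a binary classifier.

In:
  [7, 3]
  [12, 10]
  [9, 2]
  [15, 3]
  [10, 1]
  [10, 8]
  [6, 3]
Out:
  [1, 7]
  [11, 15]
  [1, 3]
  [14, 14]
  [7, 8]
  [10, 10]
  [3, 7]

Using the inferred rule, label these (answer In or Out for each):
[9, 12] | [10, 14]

Rule: first > second. This holds for each 'In' example and fails for each 'Out' one.
Out: [9, 12], since 9 < 12. Out: [10, 14], since 10 < 14.

Out, Out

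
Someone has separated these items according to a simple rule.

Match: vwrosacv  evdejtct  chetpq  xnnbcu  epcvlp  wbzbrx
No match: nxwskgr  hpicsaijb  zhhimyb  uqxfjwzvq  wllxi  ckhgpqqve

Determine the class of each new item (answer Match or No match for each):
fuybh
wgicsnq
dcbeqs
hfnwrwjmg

No match, No match, Match, No match

Checking candidate rules against both groups, what survives is: even length.
fuybh — length 5, hence No match.
wgicsnq — length 7, hence No match.
dcbeqs — length 6, hence Match.
hfnwrwjmg — length 9, hence No match.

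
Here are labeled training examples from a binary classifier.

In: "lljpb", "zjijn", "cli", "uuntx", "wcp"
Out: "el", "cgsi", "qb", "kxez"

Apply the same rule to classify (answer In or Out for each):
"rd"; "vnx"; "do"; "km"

One predicate separates the groups cleanly: odd length.
"rd" → length 2 → Out.
"vnx" → length 3 → In.
"do" → length 2 → Out.
"km" → length 2 → Out.

Out, In, Out, Out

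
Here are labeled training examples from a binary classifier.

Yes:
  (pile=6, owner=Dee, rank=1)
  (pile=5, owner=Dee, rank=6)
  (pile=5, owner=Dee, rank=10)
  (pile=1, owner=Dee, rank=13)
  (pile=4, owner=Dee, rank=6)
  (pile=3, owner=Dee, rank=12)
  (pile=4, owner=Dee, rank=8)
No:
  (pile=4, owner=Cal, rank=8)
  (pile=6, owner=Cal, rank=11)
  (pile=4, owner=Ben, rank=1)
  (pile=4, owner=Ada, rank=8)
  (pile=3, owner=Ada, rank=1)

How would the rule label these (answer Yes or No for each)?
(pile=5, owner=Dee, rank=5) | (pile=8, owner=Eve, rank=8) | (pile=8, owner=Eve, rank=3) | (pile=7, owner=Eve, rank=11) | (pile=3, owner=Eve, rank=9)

Yes, No, No, No, No

Every 'Yes' example satisfies: owner is Dee. None of the 'No' examples do.
(pile=5, owner=Dee, rank=5): owner is Dee, checks out → Yes. (pile=8, owner=Eve, rank=8): owner is Eve, doesn't match → No. (pile=8, owner=Eve, rank=3): owner is Eve, doesn't match → No. (pile=7, owner=Eve, rank=11): owner is Eve, doesn't match → No. (pile=3, owner=Eve, rank=9): owner is Eve, doesn't match → No.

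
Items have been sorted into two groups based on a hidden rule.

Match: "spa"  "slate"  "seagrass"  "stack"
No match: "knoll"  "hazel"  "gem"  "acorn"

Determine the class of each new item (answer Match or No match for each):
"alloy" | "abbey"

No match, No match

The pattern is that an item is 'Match' exactly when: contains 's'.
"alloy": No match (no 's'). "abbey": No match (no 's').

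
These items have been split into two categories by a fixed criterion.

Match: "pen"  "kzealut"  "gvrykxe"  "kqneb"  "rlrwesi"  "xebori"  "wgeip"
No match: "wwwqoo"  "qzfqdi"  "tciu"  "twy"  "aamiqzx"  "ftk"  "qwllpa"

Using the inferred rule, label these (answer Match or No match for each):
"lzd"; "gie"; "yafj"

A rule that fits every label: contains 'e' — true of each 'Match' example, false of each 'No match' one.
"lzd" → no 'e' → No match. "gie" → has 'e' → Match. "yafj" → no 'e' → No match.

No match, Match, No match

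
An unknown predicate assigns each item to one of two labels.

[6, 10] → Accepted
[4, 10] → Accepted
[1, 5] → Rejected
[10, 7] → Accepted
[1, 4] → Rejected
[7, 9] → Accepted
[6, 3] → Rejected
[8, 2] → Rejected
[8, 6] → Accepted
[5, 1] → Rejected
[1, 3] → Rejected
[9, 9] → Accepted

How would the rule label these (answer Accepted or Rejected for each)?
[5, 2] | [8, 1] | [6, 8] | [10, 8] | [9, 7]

Rejected, Rejected, Accepted, Accepted, Accepted

The distinguishing property — sum ≥ 14 — holds for all the 'Accepted' cases and none of the 'Rejected' cases.
[5, 2] → 5+2 = 7 → Rejected.
[8, 1] → 8+1 = 9 → Rejected.
[6, 8] → 6+8 = 14 → Accepted.
[10, 8] → 10+8 = 18 → Accepted.
[9, 7] → 9+7 = 16 → Accepted.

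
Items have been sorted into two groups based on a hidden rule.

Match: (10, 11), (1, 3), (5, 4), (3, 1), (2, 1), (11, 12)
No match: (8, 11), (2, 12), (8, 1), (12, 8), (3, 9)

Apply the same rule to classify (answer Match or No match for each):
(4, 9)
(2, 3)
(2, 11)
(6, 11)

No match, Match, No match, No match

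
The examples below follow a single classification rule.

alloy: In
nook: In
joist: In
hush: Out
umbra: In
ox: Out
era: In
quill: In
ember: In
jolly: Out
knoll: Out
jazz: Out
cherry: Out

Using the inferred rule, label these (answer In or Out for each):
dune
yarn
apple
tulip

The simplest hypothesis consistent with all the labels is: has ≥ 2 vowels.
dune: 2 vowels — qualifies, so In. yarn: 1 vowel — does not satisfy this, so Out. apple: 2 vowels — qualifies, so In. tulip: 2 vowels — qualifies, so In.

In, Out, In, In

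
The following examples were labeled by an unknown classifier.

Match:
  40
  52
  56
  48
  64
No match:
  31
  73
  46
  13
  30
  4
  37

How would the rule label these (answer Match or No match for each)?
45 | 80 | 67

No match, Match, No match

A rule that fits every label: multiple of 4 AND at least 13 — true of each 'Match' example, false of each 'No match' one.
45: 45 = 4·11 + 1, 45 ≥ 13 — doesn't match, so No match. 80: 80 = 4·20, 80 ≥ 13 — checks out, so Match. 67: 67 = 4·16 + 3, 67 ≥ 13 — doesn't match, so No match.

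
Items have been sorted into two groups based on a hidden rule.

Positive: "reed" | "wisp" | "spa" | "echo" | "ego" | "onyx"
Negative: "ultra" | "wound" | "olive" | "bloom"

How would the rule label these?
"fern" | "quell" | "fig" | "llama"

Positive, Negative, Positive, Negative

A rule that fits every label: length ≤ 4 — true of each 'Positive' example, false of each 'Negative' one.
"fern": length 4, has this property → Positive. "quell": length 5, does not fit → Negative. "fig": length 3, has this property → Positive. "llama": length 5, does not fit → Negative.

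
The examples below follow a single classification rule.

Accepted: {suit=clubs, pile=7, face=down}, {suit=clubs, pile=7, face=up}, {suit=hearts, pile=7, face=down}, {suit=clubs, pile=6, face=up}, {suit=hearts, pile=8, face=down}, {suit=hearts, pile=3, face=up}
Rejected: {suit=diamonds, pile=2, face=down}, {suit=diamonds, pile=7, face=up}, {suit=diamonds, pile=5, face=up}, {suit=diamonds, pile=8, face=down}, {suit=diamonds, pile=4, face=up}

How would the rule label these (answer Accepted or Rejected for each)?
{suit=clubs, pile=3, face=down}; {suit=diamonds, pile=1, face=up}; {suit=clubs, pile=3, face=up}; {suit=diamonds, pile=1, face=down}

Accepted, Rejected, Accepted, Rejected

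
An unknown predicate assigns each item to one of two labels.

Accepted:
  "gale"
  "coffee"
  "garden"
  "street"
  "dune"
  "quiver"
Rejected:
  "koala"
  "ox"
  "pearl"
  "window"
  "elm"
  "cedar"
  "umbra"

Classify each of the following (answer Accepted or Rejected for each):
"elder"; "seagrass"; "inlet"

The simplest hypothesis consistent with all the labels is: even length AND contains 'e'.

Rejected, Accepted, Rejected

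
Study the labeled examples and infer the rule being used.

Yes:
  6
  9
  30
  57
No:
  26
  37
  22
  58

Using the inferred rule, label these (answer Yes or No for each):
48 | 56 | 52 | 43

Yes, No, No, No

The classifier is using: multiple of 3.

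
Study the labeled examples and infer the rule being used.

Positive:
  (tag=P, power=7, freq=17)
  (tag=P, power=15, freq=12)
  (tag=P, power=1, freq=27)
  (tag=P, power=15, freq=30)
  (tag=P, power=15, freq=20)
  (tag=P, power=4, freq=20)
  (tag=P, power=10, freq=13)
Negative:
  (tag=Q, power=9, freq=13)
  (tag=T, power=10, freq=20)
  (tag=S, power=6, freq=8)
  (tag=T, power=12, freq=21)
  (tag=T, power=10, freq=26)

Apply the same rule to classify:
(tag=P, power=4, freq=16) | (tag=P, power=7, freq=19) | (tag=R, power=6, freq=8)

A rule that fits every label: tag is P — true of each 'Positive' example, false of each 'Negative' one.
(tag=P, power=4, freq=16) → tag is P → Positive. (tag=P, power=7, freq=19) → tag is P → Positive. (tag=R, power=6, freq=8) → tag is R → Negative.

Positive, Positive, Negative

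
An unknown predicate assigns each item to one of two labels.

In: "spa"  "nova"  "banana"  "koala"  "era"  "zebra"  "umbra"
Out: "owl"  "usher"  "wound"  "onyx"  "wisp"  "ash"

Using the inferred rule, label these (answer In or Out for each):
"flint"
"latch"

One predicate separates the groups cleanly: ends with 'a'.
"flint": Out (ends with 't'). "latch": Out (ends with 'h').

Out, Out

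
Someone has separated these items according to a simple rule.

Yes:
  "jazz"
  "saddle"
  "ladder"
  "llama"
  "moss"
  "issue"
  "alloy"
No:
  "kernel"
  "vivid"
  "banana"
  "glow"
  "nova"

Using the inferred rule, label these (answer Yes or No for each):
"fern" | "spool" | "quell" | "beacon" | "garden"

No, Yes, Yes, No, No

All 'Yes' examples share one property — has a double letter — and every 'No' example lacks it.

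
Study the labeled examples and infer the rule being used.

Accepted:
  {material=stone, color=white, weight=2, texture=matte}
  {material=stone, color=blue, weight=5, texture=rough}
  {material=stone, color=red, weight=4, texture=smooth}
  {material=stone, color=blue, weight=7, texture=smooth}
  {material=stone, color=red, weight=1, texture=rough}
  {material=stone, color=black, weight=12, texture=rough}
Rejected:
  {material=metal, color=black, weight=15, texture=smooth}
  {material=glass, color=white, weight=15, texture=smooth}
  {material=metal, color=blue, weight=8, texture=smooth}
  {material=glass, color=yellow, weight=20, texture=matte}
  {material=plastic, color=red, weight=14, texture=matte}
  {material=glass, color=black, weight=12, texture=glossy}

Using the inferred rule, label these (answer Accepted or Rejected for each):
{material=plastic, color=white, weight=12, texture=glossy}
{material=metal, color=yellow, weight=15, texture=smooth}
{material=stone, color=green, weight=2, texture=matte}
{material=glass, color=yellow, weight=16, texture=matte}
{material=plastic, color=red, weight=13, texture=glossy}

Checking candidate rules against both groups, what survives is: material is stone.
{material=plastic, color=white, weight=12, texture=glossy} → material is plastic → Rejected. {material=metal, color=yellow, weight=15, texture=smooth} → material is metal → Rejected. {material=stone, color=green, weight=2, texture=matte} → material is stone → Accepted. {material=glass, color=yellow, weight=16, texture=matte} → material is glass → Rejected. {material=plastic, color=red, weight=13, texture=glossy} → material is plastic → Rejected.

Rejected, Rejected, Accepted, Rejected, Rejected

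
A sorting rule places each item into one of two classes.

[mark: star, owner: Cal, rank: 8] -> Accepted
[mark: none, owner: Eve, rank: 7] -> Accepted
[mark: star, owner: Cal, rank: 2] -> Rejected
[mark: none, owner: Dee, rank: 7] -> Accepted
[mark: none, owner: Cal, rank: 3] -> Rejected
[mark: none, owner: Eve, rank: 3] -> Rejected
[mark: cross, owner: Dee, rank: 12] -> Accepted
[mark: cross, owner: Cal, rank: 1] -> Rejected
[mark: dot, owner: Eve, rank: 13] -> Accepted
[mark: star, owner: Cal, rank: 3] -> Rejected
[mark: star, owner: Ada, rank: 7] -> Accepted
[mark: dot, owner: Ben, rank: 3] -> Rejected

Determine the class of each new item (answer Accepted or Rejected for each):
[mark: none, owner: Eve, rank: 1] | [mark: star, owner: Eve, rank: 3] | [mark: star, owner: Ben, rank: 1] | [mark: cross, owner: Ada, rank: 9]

The pattern is that an item is 'Accepted' exactly when: rank ≥ 7.
[mark: none, owner: Eve, rank: 1]: rank = 1, does not pass → Rejected. [mark: star, owner: Eve, rank: 3]: rank = 3, does not pass → Rejected. [mark: star, owner: Ben, rank: 1]: rank = 1, does not pass → Rejected. [mark: cross, owner: Ada, rank: 9]: rank = 9, qualifies → Accepted.

Rejected, Rejected, Rejected, Accepted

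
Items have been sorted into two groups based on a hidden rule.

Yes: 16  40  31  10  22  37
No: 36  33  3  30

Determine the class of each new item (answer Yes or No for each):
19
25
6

Yes, Yes, No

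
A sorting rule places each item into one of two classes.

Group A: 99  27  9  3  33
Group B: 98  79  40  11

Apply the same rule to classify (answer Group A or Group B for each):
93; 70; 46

Group A, Group B, Group B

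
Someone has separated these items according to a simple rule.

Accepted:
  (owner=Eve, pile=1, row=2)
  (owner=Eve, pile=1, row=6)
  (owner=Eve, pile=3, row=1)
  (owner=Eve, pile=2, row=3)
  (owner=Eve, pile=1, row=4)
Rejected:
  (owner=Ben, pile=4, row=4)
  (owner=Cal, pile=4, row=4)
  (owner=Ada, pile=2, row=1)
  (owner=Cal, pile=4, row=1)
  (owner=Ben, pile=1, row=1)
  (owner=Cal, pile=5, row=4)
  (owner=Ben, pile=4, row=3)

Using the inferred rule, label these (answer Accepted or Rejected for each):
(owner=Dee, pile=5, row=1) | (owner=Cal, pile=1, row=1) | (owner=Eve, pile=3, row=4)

Rejected, Rejected, Accepted

Every 'Accepted' example satisfies: owner is Eve. None of the 'Rejected' examples do.
(owner=Dee, pile=5, row=1): Rejected (owner is Dee).
(owner=Cal, pile=1, row=1): Rejected (owner is Cal).
(owner=Eve, pile=3, row=4): Accepted (owner is Eve).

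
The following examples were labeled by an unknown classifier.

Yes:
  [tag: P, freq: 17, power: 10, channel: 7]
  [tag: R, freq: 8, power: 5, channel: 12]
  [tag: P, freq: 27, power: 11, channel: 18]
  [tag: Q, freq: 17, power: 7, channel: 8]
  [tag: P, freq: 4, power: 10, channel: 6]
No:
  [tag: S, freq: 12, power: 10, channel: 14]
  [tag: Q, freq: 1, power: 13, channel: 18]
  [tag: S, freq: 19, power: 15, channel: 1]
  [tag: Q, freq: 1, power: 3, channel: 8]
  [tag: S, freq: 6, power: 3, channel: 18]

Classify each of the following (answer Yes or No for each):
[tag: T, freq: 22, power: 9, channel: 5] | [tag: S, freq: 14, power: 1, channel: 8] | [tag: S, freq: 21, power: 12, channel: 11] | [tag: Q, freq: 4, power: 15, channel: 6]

The classifier is using: tag is not S AND freq ≥ 4.

Yes, No, No, Yes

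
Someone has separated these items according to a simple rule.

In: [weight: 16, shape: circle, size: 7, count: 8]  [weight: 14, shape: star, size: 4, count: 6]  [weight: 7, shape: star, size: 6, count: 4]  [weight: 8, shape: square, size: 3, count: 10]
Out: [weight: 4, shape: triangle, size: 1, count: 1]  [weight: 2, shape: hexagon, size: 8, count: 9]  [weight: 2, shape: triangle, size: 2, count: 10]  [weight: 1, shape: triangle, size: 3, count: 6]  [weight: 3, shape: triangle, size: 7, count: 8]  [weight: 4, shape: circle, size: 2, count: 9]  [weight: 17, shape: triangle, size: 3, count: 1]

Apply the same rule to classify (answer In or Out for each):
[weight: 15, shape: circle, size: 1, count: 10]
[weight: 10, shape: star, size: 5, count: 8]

In, In

Every 'In' example satisfies: weight ≥ 7 AND count ≥ 4. None of the 'Out' examples do.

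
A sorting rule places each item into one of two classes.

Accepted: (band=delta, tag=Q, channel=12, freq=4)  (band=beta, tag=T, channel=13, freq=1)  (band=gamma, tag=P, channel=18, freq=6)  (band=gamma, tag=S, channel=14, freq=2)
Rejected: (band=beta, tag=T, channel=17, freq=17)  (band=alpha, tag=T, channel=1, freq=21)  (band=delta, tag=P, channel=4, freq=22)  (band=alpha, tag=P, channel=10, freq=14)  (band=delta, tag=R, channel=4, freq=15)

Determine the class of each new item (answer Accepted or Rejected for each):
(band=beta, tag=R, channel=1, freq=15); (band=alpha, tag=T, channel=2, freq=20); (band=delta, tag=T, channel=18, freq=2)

Rejected, Rejected, Accepted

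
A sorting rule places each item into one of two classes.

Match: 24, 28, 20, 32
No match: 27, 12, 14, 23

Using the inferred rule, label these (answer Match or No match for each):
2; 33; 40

No match, No match, Match

'Match' ⟺ even AND at least 20.
2 → 2 is even, 2 < 20 → No match.
33 → 33 is odd, 33 ≥ 20 → No match.
40 → 40 is even, 40 ≥ 20 → Match.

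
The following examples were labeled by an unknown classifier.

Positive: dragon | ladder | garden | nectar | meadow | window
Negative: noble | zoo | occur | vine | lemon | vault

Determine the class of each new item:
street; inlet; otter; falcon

Every 'Positive' example satisfies: length 6. None of the 'Negative' examples do.
Positive: street, since length 6. Negative: inlet, since length 5. Negative: otter, since length 5. Positive: falcon, since length 6.

Positive, Negative, Negative, Positive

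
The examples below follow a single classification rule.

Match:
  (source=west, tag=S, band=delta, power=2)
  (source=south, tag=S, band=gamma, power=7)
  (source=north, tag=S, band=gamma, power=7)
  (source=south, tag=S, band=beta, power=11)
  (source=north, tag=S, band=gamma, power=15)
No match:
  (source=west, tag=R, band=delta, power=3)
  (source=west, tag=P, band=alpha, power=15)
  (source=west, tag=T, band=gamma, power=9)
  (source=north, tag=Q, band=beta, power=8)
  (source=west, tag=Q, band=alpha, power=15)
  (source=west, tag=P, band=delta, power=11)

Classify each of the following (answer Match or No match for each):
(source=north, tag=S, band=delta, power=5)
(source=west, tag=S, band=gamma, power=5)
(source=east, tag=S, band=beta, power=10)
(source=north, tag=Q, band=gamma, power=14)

The simplest hypothesis consistent with all the labels is: tag is S.
(source=north, tag=S, band=delta, power=5): Match (tag is S). (source=west, tag=S, band=gamma, power=5): Match (tag is S). (source=east, tag=S, band=beta, power=10): Match (tag is S). (source=north, tag=Q, band=gamma, power=14): No match (tag is Q).

Match, Match, Match, No match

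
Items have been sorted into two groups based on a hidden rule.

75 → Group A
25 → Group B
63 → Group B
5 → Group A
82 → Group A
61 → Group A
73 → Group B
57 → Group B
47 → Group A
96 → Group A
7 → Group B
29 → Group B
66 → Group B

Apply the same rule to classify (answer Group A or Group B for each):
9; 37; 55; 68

Group B, Group B, Group B, Group A

The simplest hypothesis consistent with all the labels is: ≡ 5 (mod 7).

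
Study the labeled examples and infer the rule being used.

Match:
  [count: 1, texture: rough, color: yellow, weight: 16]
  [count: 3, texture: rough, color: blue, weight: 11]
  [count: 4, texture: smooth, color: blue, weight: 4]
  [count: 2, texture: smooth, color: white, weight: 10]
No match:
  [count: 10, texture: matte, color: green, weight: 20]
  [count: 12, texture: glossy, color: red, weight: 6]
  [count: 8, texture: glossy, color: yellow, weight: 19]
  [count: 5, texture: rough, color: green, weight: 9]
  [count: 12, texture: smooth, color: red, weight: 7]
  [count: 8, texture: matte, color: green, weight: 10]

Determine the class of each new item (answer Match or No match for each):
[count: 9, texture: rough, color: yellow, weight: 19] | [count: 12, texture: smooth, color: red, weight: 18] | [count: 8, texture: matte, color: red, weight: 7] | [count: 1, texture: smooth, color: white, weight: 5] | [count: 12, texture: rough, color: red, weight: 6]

No match, No match, No match, Match, No match

The simplest hypothesis consistent with all the labels is: count ≤ 4.
[count: 9, texture: rough, color: yellow, weight: 19]: No match (count = 9).
[count: 12, texture: smooth, color: red, weight: 18]: No match (count = 12).
[count: 8, texture: matte, color: red, weight: 7]: No match (count = 8).
[count: 1, texture: smooth, color: white, weight: 5]: Match (count = 1).
[count: 12, texture: rough, color: red, weight: 6]: No match (count = 12).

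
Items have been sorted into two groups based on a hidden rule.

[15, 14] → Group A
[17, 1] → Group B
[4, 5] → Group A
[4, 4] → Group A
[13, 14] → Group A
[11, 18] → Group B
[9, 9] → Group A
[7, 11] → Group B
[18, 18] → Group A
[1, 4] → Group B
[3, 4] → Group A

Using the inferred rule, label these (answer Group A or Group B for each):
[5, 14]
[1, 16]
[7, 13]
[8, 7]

The pattern is that an item is 'Group A' exactly when: |first − second| ≤ 1.

Group B, Group B, Group B, Group A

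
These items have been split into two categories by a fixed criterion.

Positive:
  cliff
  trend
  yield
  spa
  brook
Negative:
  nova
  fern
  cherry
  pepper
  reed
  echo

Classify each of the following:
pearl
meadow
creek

The common property of the 'Positive' items is: odd length. No 'Negative' item has it.

Positive, Negative, Positive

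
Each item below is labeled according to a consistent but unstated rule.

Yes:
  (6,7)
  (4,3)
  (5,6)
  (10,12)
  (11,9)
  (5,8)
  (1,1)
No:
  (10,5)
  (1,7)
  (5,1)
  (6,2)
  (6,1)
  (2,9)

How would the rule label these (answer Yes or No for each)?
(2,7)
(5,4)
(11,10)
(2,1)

Rule: |first − second| ≤ 3. This holds for each 'Yes' example and fails for each 'No' one.
(2,7) → |2−7| = 5 → No.
(5,4) → |5−4| = 1 → Yes.
(11,10) → |11−10| = 1 → Yes.
(2,1) → |2−1| = 1 → Yes.

No, Yes, Yes, Yes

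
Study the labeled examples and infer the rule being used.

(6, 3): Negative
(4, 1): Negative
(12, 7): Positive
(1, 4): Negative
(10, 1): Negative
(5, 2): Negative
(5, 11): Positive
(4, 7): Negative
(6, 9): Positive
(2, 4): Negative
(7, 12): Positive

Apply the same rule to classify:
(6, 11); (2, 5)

The classifier is using: sum ≥ 15.
(6, 11) → 6+11 = 17 → Positive. (2, 5) → 2+5 = 7 → Negative.

Positive, Negative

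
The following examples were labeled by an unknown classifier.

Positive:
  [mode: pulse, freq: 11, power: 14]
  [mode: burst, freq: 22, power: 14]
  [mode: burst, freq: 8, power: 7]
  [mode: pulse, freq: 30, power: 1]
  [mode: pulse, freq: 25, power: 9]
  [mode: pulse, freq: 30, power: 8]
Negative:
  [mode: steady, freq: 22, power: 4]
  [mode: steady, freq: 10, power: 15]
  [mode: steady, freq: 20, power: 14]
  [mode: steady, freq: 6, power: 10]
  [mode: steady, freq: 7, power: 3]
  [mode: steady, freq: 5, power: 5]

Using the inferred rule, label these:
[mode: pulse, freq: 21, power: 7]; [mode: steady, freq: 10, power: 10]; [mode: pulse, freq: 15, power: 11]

Positive, Negative, Positive

'Positive' ⟺ mode is not steady.
[mode: pulse, freq: 21, power: 7]: mode is pulse — satisfies this, so Positive.
[mode: steady, freq: 10, power: 10]: mode is steady — does not fit, so Negative.
[mode: pulse, freq: 15, power: 11]: mode is pulse — satisfies this, so Positive.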